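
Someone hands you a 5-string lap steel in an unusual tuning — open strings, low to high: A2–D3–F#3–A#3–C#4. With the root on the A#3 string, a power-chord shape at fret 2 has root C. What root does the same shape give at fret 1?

B

Moving from fret 2 to fret 1 shifts the root by -1 semitone.
C down 1 semitone is B.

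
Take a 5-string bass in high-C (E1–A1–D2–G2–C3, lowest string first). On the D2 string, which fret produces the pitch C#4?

23

C#4 is 23 semitones above the open D2 (D–D#–E–F–…–B–C–C#), so it sits at fret 23.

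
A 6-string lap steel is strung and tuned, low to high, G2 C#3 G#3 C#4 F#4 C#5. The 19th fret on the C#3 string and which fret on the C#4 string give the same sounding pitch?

7

Fret 19 on C#3 is MIDI 49 + 19 = 68 (G#4). On the C#4 string (open MIDI 61), that pitch is 68 − 61 = fret 7.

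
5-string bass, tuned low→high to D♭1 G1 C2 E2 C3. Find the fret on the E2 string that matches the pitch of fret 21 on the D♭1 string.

Fret 21 on D♭1 is MIDI 25 + 21 = 46 (B♭2). On the E2 string (open MIDI 40), that pitch is 46 − 40 = fret 6.

6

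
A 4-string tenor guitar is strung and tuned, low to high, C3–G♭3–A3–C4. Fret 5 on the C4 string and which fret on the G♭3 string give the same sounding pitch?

Fret 5 on C4 is MIDI 60 + 5 = 65 (F4). On the G♭3 string (open MIDI 54), that pitch is 65 − 54 = fret 11.

11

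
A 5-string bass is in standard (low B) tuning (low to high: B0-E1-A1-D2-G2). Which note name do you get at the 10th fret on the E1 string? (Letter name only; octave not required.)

E1 is MIDI 28. Adding 10 gives 38; 38 mod 12 = 2, i.e. D.

D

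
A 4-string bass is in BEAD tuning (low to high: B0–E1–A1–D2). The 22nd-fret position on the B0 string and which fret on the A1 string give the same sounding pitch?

12

B0 at fret 22 is B0 + 22 semitones = A2.
The open A1 string is 10 semitones above the open B0, so the same pitch on the A1 string lies at fret 22 − 10 = 12.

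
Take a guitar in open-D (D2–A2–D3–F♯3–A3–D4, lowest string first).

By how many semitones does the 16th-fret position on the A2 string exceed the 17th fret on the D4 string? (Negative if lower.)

A2 at fret 16 → C♯4 (MIDI 61); D4 at fret 17 → G5 (MIDI 79).
61 − 79 = -18, so the two pitches are 18 semitones apart.

-18 semitones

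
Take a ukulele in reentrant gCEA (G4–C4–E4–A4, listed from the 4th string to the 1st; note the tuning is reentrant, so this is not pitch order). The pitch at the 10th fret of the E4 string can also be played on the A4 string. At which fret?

Fret 10 on E4 is MIDI 64 + 10 = 74 (D5). On the A4 string (open MIDI 69), that pitch is 74 − 69 = fret 5.

5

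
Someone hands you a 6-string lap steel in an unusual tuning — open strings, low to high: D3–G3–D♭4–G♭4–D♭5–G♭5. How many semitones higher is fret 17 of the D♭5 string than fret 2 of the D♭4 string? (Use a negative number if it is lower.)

27 semitones

D♭5 at fret 17 → G♭6 (MIDI 90); D♭4 at fret 2 → E♭4 (MIDI 63).
90 − 63 = 27, so the two pitches are 27 semitones apart.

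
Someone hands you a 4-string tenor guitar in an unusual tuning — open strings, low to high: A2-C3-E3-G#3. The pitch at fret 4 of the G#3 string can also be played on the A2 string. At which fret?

Fret 4 on G#3 is MIDI 56 + 4 = 60 (C4). On the A2 string (open MIDI 45), that pitch is 60 − 45 = fret 15.

15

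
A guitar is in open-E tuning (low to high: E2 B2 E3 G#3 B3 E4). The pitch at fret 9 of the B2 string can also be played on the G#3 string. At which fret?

0

B2 at fret 9 is B2 + 9 semitones = G#3.
The open G#3 string is 9 semitones above the open B2, so the same pitch on the G#3 string lies at fret 9 − 9 = 0.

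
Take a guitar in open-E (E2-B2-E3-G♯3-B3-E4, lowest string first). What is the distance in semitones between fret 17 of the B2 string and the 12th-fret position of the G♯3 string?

B2 at fret 17 → E4 (MIDI 64); G♯3 at fret 12 → G♯4 (MIDI 68).
64 − 68 = -4, so the two pitches are 4 semitones apart, with G♯4 the higher.

4 semitones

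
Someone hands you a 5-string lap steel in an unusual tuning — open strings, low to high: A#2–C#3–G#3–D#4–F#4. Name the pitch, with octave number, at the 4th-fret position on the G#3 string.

C4

The open G#3 string plus 4 semitones: G#–A–A#–B–C.
The walk passes from B into C once, so the octave number goes from 3 to 4.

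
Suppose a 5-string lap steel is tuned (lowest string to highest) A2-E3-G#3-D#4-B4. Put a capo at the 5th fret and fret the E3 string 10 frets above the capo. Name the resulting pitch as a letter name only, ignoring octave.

G

The capo raises the open E3 by 5 semitones to A3; fretting 10 more gives E3 + 5 + 10 = E3 + 15 semitones, landing on G.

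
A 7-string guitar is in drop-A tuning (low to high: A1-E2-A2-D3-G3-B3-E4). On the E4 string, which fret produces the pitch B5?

19

B5 is 19 semitones above the open E4 (E–F–F#–G–…–A–A#–B), so it sits at fret 19.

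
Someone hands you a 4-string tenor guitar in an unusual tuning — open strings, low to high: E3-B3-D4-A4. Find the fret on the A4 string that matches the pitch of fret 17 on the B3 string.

Fret 17 on B3 is MIDI 59 + 17 = 76 (E5). On the A4 string (open MIDI 69), that pitch is 76 − 69 = fret 7.

7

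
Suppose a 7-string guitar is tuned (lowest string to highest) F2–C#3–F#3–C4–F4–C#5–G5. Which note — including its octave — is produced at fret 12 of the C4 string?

The open C4 string plus 12 semitones: C–C#–D–D#–…–A#–B–C.
The walk passes from B into C once, so the octave number goes from 4 to 5.

C5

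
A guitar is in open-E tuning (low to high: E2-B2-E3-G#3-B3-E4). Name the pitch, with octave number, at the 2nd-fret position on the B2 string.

C#3

B2 is MIDI 47. Adding 2 gives 49, which is C#3.
(Equivalently spelled Db3.)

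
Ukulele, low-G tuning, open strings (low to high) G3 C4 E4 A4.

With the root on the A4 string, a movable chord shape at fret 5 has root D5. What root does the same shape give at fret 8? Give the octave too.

F5

Moving from fret 5 to fret 8 shifts the root by 3 semitones.
D5 up 3 semitones is F5.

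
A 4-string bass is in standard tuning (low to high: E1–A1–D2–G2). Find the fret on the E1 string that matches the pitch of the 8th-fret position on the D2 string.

D2 at fret 8 is D2 + 8 semitones = A#2.
The open E1 string is 10 semitones below the open D2, so the same pitch on the E1 string lies at fret 8 + 10 = 18.

18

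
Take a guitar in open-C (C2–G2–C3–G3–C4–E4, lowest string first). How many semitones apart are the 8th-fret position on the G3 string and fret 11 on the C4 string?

G3 at fret 8 → D#4 (MIDI 63); C4 at fret 11 → B4 (MIDI 71).
63 − 71 = -8, so the two pitches are 8 semitones apart, with B4 the higher.

8 semitones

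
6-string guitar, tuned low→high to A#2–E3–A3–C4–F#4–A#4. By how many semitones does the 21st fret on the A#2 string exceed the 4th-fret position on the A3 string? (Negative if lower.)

A#2 at fret 21 → G4 (MIDI 67); A3 at fret 4 → C#4 (MIDI 61).
67 − 61 = 6, so the two pitches are 6 semitones apart.

6 semitones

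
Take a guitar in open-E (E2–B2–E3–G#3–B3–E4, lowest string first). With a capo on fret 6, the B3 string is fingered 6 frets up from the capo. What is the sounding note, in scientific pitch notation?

The capo raises the open B3 by 6 semitones to F4; fretting 6 more gives B3 + 6 + 6 = B3 + 12 semitones = B4.

B4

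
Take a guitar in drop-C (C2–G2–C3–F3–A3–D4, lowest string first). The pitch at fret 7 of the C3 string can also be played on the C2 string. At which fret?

Fret 7 on C3 is MIDI 48 + 7 = 55 (G3). On the C2 string (open MIDI 36), that pitch is 55 − 36 = fret 19.

19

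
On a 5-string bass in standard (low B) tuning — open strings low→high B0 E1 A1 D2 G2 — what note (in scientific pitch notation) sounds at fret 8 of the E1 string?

C2

The open E1 string plus 8 semitones: E–F–F#–G–G#–A–A#–B–C.
The walk passes from B into C once, so the octave number goes from 1 to 2.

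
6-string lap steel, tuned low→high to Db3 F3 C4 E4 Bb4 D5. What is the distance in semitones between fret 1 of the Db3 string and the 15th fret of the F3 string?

Db3 at fret 1 → D3 (MIDI 50); F3 at fret 15 → Ab4 (MIDI 68).
50 − 68 = -18, so the two pitches are 18 semitones apart, with Ab4 the higher.

18 semitones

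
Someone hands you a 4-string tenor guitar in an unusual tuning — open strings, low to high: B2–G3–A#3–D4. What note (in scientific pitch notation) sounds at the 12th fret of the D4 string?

D5

The open D4 string plus 12 semitones: D–D#–E–F–…–C–C#–D.
The walk passes from B into C once, so the octave number goes from 4 to 5.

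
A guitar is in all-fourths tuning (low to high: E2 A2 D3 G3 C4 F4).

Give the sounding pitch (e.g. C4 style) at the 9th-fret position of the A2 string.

F#3

The open A2 string plus 9 semitones: A–A#–B–C–C#–D–D#–E–F–F#.
The walk passes from B into C once, so the octave number goes from 2 to 3.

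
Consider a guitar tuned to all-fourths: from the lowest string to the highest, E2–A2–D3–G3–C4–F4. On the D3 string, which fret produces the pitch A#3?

8

A#3 is 8 semitones above the open D3 (D–D#–E–F–F#–G–G#–A–A#), so it sits at fret 8.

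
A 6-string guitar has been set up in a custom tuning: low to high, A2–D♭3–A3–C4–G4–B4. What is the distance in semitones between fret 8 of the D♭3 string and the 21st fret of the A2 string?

9 semitones

D♭3 at fret 8 → A3 (MIDI 57); A2 at fret 21 → G♭4 (MIDI 66).
57 − 66 = -9, so the two pitches are 9 semitones apart, with G♭4 the higher.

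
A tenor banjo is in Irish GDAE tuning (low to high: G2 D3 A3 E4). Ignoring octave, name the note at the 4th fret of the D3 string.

F#

The open D3 string plus 4 semitones: D–D#–E–F–F#.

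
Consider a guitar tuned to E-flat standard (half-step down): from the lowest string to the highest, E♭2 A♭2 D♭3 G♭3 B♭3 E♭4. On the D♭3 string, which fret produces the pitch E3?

3

E3 is 3 semitones above the open D♭3 (Db–D–Eb–E), so it sits at fret 3.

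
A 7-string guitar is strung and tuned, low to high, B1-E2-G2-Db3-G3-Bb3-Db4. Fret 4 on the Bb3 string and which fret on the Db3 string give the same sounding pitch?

Fret 4 on Bb3 is MIDI 58 + 4 = 62 (D4). On the Db3 string (open MIDI 49), that pitch is 62 − 49 = fret 13.

13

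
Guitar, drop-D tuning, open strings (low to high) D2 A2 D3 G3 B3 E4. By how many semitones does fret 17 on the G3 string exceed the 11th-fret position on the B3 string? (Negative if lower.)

2 semitones

G3 at fret 17 → C5 (MIDI 72); B3 at fret 11 → A#4 (MIDI 70).
72 − 70 = 2, so the two pitches are 2 semitones apart.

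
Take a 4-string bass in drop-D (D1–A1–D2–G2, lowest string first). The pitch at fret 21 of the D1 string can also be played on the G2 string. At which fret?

4

D1 at fret 21 is D1 + 21 semitones = B2.
The open G2 string is 17 semitones above the open D1, so the same pitch on the G2 string lies at fret 21 − 17 = 4.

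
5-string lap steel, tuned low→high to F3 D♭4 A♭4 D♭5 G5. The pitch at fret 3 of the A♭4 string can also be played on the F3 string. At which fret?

18

A♭4 at fret 3 is A♭4 + 3 semitones = B4.
The open F3 string is 15 semitones below the open A♭4, so the same pitch on the F3 string lies at fret 3 + 15 = 18.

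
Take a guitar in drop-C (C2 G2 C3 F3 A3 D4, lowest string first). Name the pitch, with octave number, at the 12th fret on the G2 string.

G3

The open G2 string plus 12 semitones: G–G#–A–A#–…–F–F#–G.
The walk passes from B into C once, so the octave number goes from 2 to 3.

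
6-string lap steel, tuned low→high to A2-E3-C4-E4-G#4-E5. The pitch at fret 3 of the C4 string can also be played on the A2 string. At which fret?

Fret 3 on C4 is MIDI 60 + 3 = 63 (D#4). On the A2 string (open MIDI 45), that pitch is 63 − 45 = fret 18.

18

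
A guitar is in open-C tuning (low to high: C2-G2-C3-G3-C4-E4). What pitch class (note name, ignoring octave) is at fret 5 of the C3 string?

C3 is MIDI 48. Adding 5 gives 53; 53 mod 12 = 5, i.e. F.

F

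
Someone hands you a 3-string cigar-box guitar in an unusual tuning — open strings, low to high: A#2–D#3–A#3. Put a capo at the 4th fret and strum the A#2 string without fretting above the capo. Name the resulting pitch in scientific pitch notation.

The capo raises the open A#2 by 4 semitones to D3; fretting 0 more gives A#2 + 4 + 0 = A#2 + 4 semitones = D3.

D3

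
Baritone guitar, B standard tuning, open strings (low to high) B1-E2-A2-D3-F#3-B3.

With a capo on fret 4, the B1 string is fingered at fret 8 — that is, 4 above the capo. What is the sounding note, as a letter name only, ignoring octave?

The capo raises the open B1 by 4 semitones to D#2; fretting 4 more gives B1 + 4 + 4 = B1 + 8 semitones, landing on G.

G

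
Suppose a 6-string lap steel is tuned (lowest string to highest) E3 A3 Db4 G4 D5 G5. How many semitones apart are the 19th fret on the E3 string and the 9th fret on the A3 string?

5 semitones

E3 at fret 19 → B4 (MIDI 71); A3 at fret 9 → Gb4 (MIDI 66).
71 − 66 = 5, so the two pitches are 5 semitones apart, with B4 the higher.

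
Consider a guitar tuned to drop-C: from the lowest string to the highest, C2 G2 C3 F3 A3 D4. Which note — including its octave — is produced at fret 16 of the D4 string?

D4 is MIDI 62. Adding 16 gives 78, which is F#5.
(Equivalently spelled Gb5.)

F#5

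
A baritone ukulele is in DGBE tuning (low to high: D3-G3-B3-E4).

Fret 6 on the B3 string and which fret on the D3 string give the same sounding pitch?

15

Fret 6 on B3 is MIDI 59 + 6 = 65 (F4). On the D3 string (open MIDI 50), that pitch is 65 − 50 = fret 15.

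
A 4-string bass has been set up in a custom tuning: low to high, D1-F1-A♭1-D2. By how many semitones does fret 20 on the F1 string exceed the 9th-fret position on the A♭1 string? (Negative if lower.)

8 semitones

F1 at fret 20 → D♭3 (MIDI 49); A♭1 at fret 9 → F2 (MIDI 41).
49 − 41 = 8, so the two pitches are 8 semitones apart.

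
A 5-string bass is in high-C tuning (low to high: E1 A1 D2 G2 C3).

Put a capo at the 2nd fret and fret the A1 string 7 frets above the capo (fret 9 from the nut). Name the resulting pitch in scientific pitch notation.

F#2

The capo raises the open A1 by 2 semitones to B1; fretting 7 more gives A1 + 2 + 7 = A1 + 9 semitones = F#2.
(Also written Gb.)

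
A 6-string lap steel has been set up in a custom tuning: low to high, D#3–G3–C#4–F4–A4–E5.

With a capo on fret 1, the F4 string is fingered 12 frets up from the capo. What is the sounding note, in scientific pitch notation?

The capo raises the open F4 by 1 semitone to F#4; fretting 12 more gives F4 + 1 + 12 = F4 + 13 semitones = F#5.

F#5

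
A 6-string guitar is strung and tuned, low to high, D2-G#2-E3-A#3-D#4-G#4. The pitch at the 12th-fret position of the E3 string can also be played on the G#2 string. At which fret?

E3 at fret 12 is E3 + 12 semitones = E4.
The open G#2 string is 8 semitones below the open E3, so the same pitch on the G#2 string lies at fret 12 + 8 = 20.

20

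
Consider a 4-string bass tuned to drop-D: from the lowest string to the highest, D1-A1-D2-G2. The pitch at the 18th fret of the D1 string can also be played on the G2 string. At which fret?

D1 at fret 18 is D1 + 18 semitones = G♯2.
The open G2 string is 17 semitones above the open D1, so the same pitch on the G2 string lies at fret 18 − 17 = 1.

1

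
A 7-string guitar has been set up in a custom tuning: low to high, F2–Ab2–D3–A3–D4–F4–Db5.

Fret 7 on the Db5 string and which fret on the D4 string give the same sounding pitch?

18

Db5 at fret 7 is Db5 + 7 semitones = Ab5.
The open D4 string is 11 semitones below the open Db5, so the same pitch on the D4 string lies at fret 7 + 11 = 18.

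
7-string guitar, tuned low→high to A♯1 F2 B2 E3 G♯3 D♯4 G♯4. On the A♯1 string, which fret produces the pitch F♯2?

8

F♯2 is 8 semitones above the open A♯1 (A#–B–C–C#–D–D#–E–F–F#), so it sits at fret 8.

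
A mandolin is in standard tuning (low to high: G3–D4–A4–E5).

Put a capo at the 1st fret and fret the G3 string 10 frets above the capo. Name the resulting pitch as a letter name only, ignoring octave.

The capo raises the open G3 by 1 semitone to G#3; fretting 10 more gives G3 + 1 + 10 = G3 + 11 semitones, landing on F#.

F#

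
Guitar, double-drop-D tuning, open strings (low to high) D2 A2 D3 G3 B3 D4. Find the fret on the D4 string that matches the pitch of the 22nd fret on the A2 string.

5

Fret 22 on A2 is MIDI 45 + 22 = 67 (G4). On the D4 string (open MIDI 62), that pitch is 67 − 62 = fret 5.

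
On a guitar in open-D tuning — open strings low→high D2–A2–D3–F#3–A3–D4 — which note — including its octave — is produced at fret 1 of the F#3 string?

The open F#3 string plus 1 semitone: F#–G.
No B→C boundary is crossed, so the octave stays at 3.

G3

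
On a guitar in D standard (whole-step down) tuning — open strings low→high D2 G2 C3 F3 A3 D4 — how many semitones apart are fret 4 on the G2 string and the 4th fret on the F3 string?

10 semitones

G2 at fret 4 → B2 (MIDI 47); F3 at fret 4 → A3 (MIDI 57).
47 − 57 = -10, so the two pitches are 10 semitones apart, with A3 the higher.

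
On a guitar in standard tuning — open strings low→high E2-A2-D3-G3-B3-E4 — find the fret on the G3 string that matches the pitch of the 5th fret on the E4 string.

Fret 5 on E4 is MIDI 64 + 5 = 69 (A4). On the G3 string (open MIDI 55), that pitch is 69 − 55 = fret 14.

14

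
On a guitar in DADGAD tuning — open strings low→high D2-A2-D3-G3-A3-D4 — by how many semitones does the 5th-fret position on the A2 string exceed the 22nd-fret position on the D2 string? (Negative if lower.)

A2 at fret 5 → D3 (MIDI 50); D2 at fret 22 → C4 (MIDI 60).
50 − 60 = -10, so the two pitches are 10 semitones apart.

-10 semitones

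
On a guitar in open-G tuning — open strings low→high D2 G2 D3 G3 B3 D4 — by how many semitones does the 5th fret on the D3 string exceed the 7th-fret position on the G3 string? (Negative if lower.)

D3 at fret 5 → G3 (MIDI 55); G3 at fret 7 → D4 (MIDI 62).
55 − 62 = -7, so the two pitches are 7 semitones apart.

-7 semitones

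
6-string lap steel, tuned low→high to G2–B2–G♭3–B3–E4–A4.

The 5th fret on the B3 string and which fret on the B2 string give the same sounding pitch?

17

B3 at fret 5 is B3 + 5 semitones = E4.
The open B2 string is 12 semitones below the open B3, so the same pitch on the B2 string lies at fret 5 + 12 = 17.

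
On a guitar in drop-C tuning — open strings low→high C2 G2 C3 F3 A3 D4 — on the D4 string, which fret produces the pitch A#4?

8

A#4 is 8 semitones above the open D4 (D–D#–E–F–F#–G–G#–A–A#), so it sits at fret 8.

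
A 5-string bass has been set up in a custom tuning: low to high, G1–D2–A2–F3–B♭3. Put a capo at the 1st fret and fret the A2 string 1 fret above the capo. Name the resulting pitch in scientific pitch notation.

B2

The capo raises the open A2 by 1 semitone to B♭2; fretting 1 more gives A2 + 1 + 1 = A2 + 2 semitones = B2.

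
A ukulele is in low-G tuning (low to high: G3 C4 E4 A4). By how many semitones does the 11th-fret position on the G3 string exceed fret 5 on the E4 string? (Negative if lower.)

G3 at fret 11 → F#4 (MIDI 66); E4 at fret 5 → A4 (MIDI 69).
66 − 69 = -3, so the two pitches are 3 semitones apart.

-3 semitones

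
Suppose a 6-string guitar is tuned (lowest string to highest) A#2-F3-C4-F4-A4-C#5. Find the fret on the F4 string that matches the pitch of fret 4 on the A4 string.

Fret 4 on A4 is MIDI 69 + 4 = 73 (C#5). On the F4 string (open MIDI 65), that pitch is 73 − 65 = fret 8.

8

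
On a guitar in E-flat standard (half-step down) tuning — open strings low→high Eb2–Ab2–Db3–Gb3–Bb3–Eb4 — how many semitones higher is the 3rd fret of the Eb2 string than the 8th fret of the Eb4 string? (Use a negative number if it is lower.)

-29 semitones

Eb2 at fret 3 → Gb2 (MIDI 42); Eb4 at fret 8 → B4 (MIDI 71).
42 − 71 = -29, so the two pitches are 29 semitones apart.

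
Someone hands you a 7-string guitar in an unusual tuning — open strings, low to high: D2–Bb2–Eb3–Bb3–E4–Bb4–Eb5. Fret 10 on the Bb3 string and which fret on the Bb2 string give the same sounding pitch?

Bb3 at fret 10 is Bb3 + 10 semitones = Ab4.
The open Bb2 string is 12 semitones below the open Bb3, so the same pitch on the Bb2 string lies at fret 10 + 12 = 22.

22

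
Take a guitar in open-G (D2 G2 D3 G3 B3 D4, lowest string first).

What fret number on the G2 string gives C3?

5

C3 is 5 semitones above the open G2 (G–G#–A–A#–B–C), so it sits at fret 5.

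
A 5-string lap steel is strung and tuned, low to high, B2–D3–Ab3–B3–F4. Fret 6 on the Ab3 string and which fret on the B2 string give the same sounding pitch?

Ab3 at fret 6 is Ab3 + 6 semitones = D4.
The open B2 string is 9 semitones below the open Ab3, so the same pitch on the B2 string lies at fret 6 + 9 = 15.

15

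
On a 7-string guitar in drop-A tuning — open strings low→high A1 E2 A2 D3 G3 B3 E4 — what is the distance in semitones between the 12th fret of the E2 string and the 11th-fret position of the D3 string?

9 semitones

E2 at fret 12 → E3 (MIDI 52); D3 at fret 11 → C#4 (MIDI 61).
52 − 61 = -9, so the two pitches are 9 semitones apart, with C#4 the higher.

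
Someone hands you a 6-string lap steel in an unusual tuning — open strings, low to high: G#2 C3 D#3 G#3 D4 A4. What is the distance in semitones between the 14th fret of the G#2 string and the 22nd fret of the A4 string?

G#2 at fret 14 → A#3 (MIDI 58); A4 at fret 22 → G6 (MIDI 91).
58 − 91 = -33, so the two pitches are 33 semitones apart, with G6 the higher.

33 semitones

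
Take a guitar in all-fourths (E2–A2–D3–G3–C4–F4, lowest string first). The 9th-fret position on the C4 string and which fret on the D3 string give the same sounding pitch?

19

C4 at fret 9 is C4 + 9 semitones = A4.
The open D3 string is 10 semitones below the open C4, so the same pitch on the D3 string lies at fret 9 + 10 = 19.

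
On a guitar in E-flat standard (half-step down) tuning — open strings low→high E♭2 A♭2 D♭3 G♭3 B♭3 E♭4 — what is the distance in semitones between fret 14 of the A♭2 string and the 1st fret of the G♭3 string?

3 semitones

A♭2 at fret 14 → B♭3 (MIDI 58); G♭3 at fret 1 → G3 (MIDI 55).
58 − 55 = 3, so the two pitches are 3 semitones apart, with B♭3 the higher.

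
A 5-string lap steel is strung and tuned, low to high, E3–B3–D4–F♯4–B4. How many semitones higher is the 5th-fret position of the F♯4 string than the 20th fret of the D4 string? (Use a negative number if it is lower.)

-11 semitones

F♯4 at fret 5 → B4 (MIDI 71); D4 at fret 20 → A♯5 (MIDI 82).
71 − 82 = -11, so the two pitches are 11 semitones apart.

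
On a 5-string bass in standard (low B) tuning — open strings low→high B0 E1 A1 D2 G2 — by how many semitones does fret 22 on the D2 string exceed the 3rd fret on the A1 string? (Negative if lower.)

24 semitones

D2 at fret 22 → C4 (MIDI 60); A1 at fret 3 → C2 (MIDI 36).
60 − 36 = 24, so the two pitches are 24 semitones apart.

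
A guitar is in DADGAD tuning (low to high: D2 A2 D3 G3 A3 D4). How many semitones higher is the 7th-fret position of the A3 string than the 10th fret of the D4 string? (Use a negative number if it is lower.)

-8 semitones

A3 at fret 7 → E4 (MIDI 64); D4 at fret 10 → C5 (MIDI 72).
64 − 72 = -8, so the two pitches are 8 semitones apart.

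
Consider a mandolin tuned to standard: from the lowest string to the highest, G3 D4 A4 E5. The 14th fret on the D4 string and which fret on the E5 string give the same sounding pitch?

0

D4 at fret 14 is D4 + 14 semitones = E5.
The open E5 string is 14 semitones above the open D4, so the same pitch on the E5 string lies at fret 14 − 14 = 0.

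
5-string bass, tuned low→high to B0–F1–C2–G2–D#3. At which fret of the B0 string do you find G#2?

G#2 is 21 semitones above the open B0 (B–C–C#–D–…–F#–G–G#), so it sits at fret 21.

21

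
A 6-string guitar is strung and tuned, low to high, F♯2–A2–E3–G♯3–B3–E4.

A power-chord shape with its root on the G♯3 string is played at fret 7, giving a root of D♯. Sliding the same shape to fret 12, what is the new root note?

Moving from fret 7 to fret 12 shifts the root by 5 semitones.
D♯ up 5 semitones is G♯.

G♯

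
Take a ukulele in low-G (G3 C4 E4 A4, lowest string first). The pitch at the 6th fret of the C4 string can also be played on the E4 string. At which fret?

C4 at fret 6 is C4 + 6 semitones = F♯4.
The open E4 string is 4 semitones above the open C4, so the same pitch on the E4 string lies at fret 6 − 4 = 2.

2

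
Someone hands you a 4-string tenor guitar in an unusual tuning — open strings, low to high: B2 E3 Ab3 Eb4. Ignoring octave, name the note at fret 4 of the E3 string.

Ab

E3 is MIDI 52. Adding 4 gives 56; 56 mod 12 = 8, i.e. Ab.
(Equivalently spelled G#.)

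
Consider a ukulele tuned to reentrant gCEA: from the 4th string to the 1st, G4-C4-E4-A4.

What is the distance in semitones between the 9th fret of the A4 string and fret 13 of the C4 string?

5 semitones

A4 at fret 9 → F#5 (MIDI 78); C4 at fret 13 → C#5 (MIDI 73).
78 − 73 = 5, so the two pitches are 5 semitones apart, with F#5 the higher.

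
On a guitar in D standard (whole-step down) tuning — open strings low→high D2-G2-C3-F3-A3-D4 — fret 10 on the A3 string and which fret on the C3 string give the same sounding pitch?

Fret 10 on A3 is MIDI 57 + 10 = 67 (G4). On the C3 string (open MIDI 48), that pitch is 67 − 48 = fret 19.

19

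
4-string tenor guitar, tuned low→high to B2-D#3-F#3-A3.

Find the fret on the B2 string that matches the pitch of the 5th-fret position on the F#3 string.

12

Fret 5 on F#3 is MIDI 54 + 5 = 59 (B3). On the B2 string (open MIDI 47), that pitch is 59 − 47 = fret 12.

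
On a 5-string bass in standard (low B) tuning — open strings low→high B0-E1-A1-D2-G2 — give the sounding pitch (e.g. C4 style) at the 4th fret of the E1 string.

G#1

The open E1 string plus 4 semitones: E–F–F#–G–G#.
No B→C boundary is crossed, so the octave stays at 1.
(Equivalently spelled Ab1.)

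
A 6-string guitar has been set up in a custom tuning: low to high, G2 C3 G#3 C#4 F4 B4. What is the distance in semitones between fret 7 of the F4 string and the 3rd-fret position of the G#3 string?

F4 at fret 7 → C5 (MIDI 72); G#3 at fret 3 → B3 (MIDI 59).
72 − 59 = 13, so the two pitches are 13 semitones apart, with C5 the higher.

13 semitones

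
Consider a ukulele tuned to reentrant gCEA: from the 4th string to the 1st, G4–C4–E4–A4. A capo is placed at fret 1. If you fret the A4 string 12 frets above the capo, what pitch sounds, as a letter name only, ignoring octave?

The capo raises the open A4 by 1 semitone to A#4; fretting 12 more gives A4 + 1 + 12 = A4 + 13 semitones, landing on A#.

A#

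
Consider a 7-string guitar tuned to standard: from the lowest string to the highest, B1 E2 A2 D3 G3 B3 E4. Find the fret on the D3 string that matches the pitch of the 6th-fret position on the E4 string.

E4 at fret 6 is E4 + 6 semitones = A#4.
The open D3 string is 14 semitones below the open E4, so the same pitch on the D3 string lies at fret 6 + 14 = 20.

20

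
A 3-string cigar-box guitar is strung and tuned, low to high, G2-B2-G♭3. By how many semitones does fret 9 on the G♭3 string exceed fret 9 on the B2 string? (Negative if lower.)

7 semitones

G♭3 at fret 9 → E♭4 (MIDI 63); B2 at fret 9 → A♭3 (MIDI 56).
63 − 56 = 7, so the two pitches are 7 semitones apart.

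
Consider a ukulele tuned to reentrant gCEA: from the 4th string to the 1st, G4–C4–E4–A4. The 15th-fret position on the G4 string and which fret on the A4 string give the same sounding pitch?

13

Fret 15 on G4 is MIDI 67 + 15 = 82 (A#5). On the A4 string (open MIDI 69), that pitch is 82 − 69 = fret 13.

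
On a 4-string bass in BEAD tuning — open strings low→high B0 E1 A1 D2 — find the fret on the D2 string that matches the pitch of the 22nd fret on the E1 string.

12

E1 at fret 22 is E1 + 22 semitones = D3.
The open D2 string is 10 semitones above the open E1, so the same pitch on the D2 string lies at fret 22 − 10 = 12.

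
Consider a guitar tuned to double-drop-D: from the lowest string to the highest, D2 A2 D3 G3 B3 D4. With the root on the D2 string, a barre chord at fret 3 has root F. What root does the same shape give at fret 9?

B

Moving from fret 3 to fret 9 shifts the root by 6 semitones.
F up 6 semitones is B.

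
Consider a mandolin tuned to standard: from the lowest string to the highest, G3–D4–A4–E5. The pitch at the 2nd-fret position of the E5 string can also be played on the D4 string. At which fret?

Fret 2 on E5 is MIDI 76 + 2 = 78 (F#5). On the D4 string (open MIDI 62), that pitch is 78 − 62 = fret 16.

16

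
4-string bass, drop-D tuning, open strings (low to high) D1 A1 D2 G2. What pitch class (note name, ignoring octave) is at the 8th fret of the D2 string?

A#

The open D2 string plus 8 semitones: D–D#–E–F–F#–G–G#–A–A#.
(Equivalently spelled Bb.)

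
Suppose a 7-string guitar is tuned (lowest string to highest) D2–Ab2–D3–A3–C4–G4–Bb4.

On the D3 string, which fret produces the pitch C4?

C4 is 10 semitones above the open D3 (D–Eb–E–F–…–Bb–B–C), so it sits at fret 10.

10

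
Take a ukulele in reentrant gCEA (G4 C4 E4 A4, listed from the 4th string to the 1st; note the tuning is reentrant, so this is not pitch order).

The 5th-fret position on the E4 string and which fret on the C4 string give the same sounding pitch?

9

E4 at fret 5 is E4 + 5 semitones = A4.
The open C4 string is 4 semitones below the open E4, so the same pitch on the C4 string lies at fret 5 + 4 = 9.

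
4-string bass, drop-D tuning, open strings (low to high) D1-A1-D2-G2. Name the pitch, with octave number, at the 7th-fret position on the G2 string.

The open G2 string plus 7 semitones: G–G#–A–A#–B–C–C#–D.
The walk passes from B into C once, so the octave number goes from 2 to 3.

D3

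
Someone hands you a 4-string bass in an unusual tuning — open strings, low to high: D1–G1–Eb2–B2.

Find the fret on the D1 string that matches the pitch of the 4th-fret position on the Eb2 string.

Fret 4 on Eb2 is MIDI 39 + 4 = 43 (G2). On the D1 string (open MIDI 26), that pitch is 43 − 26 = fret 17.

17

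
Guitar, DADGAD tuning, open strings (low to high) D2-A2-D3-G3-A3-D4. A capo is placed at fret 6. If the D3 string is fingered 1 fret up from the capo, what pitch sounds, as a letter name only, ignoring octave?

The capo raises the open D3 by 6 semitones to G#3; fretting 1 more gives D3 + 6 + 1 = D3 + 7 semitones, landing on A.

A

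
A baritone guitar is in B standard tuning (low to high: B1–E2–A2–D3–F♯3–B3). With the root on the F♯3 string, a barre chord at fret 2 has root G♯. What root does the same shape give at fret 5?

B

Moving from fret 2 to fret 5 shifts the root by 3 semitones.
G♯ up 3 semitones is B.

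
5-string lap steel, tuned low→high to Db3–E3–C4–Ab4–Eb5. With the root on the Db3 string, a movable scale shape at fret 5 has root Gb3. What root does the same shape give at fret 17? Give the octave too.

Moving from fret 5 to fret 17 shifts the root by 12 semitones.
Gb3 up 12 semitones is Gb4.

Gb4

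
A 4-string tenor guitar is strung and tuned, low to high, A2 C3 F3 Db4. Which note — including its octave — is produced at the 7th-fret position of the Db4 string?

Ab4

Each fret is one semitone, so Db4 + 7 = Ab4.
(Equivalently spelled G#4.)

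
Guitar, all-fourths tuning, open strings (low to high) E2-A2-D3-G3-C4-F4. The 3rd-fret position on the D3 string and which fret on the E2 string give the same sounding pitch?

Fret 3 on D3 is MIDI 50 + 3 = 53 (F3). On the E2 string (open MIDI 40), that pitch is 53 − 40 = fret 13.

13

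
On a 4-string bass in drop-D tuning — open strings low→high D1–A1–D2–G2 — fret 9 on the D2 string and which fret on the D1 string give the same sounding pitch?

D2 at fret 9 is D2 + 9 semitones = B2.
The open D1 string is 12 semitones below the open D2, so the same pitch on the D1 string lies at fret 9 + 12 = 21.

21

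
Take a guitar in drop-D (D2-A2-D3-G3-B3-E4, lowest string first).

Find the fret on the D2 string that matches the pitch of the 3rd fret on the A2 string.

10

A2 at fret 3 is A2 + 3 semitones = C3.
The open D2 string is 7 semitones below the open A2, so the same pitch on the D2 string lies at fret 3 + 7 = 10.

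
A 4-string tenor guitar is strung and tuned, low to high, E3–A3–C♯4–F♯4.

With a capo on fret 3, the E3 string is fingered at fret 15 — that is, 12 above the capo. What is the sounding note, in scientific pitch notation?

G4

The capo raises the open E3 by 3 semitones to G3; fretting 12 more gives E3 + 3 + 12 = E3 + 15 semitones = G4.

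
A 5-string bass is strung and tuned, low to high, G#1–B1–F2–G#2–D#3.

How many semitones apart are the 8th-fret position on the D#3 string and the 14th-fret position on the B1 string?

10 semitones

D#3 at fret 8 → B3 (MIDI 59); B1 at fret 14 → C#3 (MIDI 49).
59 − 49 = 10, so the two pitches are 10 semitones apart, with B3 the higher.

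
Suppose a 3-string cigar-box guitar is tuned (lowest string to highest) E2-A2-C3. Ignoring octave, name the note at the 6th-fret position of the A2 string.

A2 is MIDI 45. Adding 6 gives 51; 51 mod 12 = 3, i.e. Eb.
(Equivalently spelled D#.)

Eb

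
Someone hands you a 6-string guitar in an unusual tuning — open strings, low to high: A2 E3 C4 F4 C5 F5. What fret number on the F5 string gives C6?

7

C6 is 7 semitones above the open F5 (F–F#–G–G#–A–A#–B–C), so it sits at fret 7.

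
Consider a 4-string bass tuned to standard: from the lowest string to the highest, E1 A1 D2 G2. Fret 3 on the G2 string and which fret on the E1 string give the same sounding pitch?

Fret 3 on G2 is MIDI 43 + 3 = 46 (A#2). On the E1 string (open MIDI 28), that pitch is 46 − 28 = fret 18.

18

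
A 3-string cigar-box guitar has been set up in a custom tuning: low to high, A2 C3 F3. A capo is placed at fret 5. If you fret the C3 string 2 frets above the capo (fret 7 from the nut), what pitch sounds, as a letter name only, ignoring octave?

The capo raises the open C3 by 5 semitones to F3; fretting 2 more gives C3 + 5 + 2 = C3 + 7 semitones, landing on G.

G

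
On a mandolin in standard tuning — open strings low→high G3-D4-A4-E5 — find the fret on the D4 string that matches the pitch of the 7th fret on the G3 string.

Fret 7 on G3 is MIDI 55 + 7 = 62 (D4). On the D4 string (open MIDI 62), that pitch is 62 − 62 = fret 0.

0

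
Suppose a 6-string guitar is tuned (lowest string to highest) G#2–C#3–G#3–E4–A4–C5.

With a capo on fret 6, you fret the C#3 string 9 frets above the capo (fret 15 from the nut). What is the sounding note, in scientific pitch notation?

The capo raises the open C#3 by 6 semitones to G3; fretting 9 more gives C#3 + 6 + 9 = C#3 + 15 semitones = E4.

E4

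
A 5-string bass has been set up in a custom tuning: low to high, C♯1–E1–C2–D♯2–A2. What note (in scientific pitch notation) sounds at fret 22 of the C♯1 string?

B2

C♯1 is MIDI 25. Adding 22 gives 47, which is B2.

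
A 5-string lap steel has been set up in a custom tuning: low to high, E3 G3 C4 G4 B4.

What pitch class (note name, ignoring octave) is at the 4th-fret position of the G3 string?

G3 is MIDI 55. Adding 4 gives 59; 59 mod 12 = 11, i.e. B.

B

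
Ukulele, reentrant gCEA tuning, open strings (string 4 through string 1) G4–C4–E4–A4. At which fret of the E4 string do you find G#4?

G#4 is 4 semitones above the open E4 (E–F–F#–G–G#), so it sits at fret 4.

4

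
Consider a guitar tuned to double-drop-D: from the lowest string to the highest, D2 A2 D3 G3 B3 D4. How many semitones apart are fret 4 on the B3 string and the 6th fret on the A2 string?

12 semitones

B3 at fret 4 → D#4 (MIDI 63); A2 at fret 6 → D#3 (MIDI 51).
63 − 51 = 12, so the two pitches are 12 semitones apart, with D#4 the higher.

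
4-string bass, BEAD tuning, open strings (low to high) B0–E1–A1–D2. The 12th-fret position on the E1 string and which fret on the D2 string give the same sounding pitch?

E1 at fret 12 is E1 + 12 semitones = E2.
The open D2 string is 10 semitones above the open E1, so the same pitch on the D2 string lies at fret 12 − 10 = 2.

2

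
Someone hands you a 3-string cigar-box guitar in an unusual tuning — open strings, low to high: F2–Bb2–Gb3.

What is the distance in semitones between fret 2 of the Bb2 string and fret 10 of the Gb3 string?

16 semitones

Bb2 at fret 2 → C3 (MIDI 48); Gb3 at fret 10 → E4 (MIDI 64).
48 − 64 = -16, so the two pitches are 16 semitones apart, with E4 the higher.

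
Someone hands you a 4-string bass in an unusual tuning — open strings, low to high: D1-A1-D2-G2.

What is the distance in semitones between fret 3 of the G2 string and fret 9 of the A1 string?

G2 at fret 3 → A#2 (MIDI 46); A1 at fret 9 → F#2 (MIDI 42).
46 − 42 = 4, so the two pitches are 4 semitones apart, with A#2 the higher.

4 semitones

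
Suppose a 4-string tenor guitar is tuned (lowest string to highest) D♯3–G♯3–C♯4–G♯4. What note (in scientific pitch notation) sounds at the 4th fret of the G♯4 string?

C5

Each fret is one semitone, so G♯4 + 4 = C5.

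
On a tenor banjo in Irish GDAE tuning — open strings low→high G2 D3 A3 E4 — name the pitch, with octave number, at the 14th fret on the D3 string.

E4

Each fret is one semitone, so D3 + 14 = E4.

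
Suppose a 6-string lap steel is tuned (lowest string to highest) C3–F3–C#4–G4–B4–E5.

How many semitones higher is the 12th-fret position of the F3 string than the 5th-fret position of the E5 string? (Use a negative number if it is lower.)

F3 at fret 12 → F4 (MIDI 65); E5 at fret 5 → A5 (MIDI 81).
65 − 81 = -16, so the two pitches are 16 semitones apart.

-16 semitones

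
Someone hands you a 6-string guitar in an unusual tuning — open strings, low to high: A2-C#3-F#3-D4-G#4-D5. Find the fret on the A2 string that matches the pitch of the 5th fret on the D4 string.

Fret 5 on D4 is MIDI 62 + 5 = 67 (G4). On the A2 string (open MIDI 45), that pitch is 67 − 45 = fret 22.

22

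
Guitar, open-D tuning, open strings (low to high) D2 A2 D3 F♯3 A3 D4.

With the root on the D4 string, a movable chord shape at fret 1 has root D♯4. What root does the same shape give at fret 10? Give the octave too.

C5

Moving from fret 1 to fret 10 shifts the root by 9 semitones.
D♯4 up 9 semitones is C5.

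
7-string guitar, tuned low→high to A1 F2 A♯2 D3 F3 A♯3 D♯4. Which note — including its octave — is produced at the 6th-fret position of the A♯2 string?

E3

Each fret is one semitone, so A♯2 + 6 = E3.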